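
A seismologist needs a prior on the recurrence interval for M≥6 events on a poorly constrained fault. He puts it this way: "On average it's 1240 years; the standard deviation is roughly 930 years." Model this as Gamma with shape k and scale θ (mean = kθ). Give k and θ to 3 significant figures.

For Gamma(k, scale θ): mean = kθ, variance = kθ², so CV = 1/√k.
CV = SD/mean = 930/1240 = 0.75, hence k = 1/CV² = 1.78.
Then θ = mean/k = 1240/1.78 = 698.

k ≈ 1.78, θ ≈ 698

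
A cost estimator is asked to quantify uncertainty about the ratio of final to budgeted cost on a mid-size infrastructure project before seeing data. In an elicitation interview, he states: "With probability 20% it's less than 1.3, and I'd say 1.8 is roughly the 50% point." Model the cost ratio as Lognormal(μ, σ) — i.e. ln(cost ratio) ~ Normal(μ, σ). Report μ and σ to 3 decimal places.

μ ≈ 0.588, σ ≈ 0.387

If T ~ Lognormal(μ,σ) then ln T ~ Normal(μ,σ), so the p-quantile of ln T is μ + z_p·σ.
ln(1.3) = 0.2624 and ln(1.8) = 0.5878; z_{0.2} = -0.8416, z_{0.5} = 0.
σ = (0.5878 − 0.2624)/(0 − (-0.8416)) = 0.387.
μ = 0.2624 − (-0.8416)·0.387 = 0.588.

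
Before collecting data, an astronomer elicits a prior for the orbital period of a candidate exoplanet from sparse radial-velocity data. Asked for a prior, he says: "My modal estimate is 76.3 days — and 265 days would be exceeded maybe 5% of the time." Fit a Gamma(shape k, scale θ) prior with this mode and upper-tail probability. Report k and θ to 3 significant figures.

k ≈ 2.67, θ ≈ 45.7

Gamma(k,θ) with k>1 has mode (k−1)θ, so θ = 76.3/(k−1).
Need P(X < 265) = 0.95 with θ tied to k this way. Start at k = 2, θ = 76.3: P(X<265) ≈ 0.861.
Too low — raise k to concentrate. Iterating converges to k ≈ 2.67.
Then θ = 76.3/(2.67−1) ≈ 45.7.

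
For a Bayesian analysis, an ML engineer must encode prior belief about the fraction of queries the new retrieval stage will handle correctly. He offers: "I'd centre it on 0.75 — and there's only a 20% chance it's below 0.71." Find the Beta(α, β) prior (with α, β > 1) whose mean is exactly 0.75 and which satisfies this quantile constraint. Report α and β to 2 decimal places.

α ≈ 60.20, β ≈ 20.07

With mean 0.75 fixed, write α = 0.75s, β = 0.25s where s = α+β.
Need P(θ < 0.71) = 0.2 under Beta(0.75s, 0.25s). Normal approximation: (q−m)/√(m(1−m)/s) ≈ z_{0.2} = -0.842, so s ≈ 0.75·0.25·(-0.842)²/(0.71−0.75)² = 83.0.
At s = 83.0: P(θ<0.71) ≈ 0.196. Adjusting to match 0.2 gives s ≈ 80.26.
So α = 0.75·80.26 ≈ 60.20, β = 0.25·80.26 ≈ 20.07.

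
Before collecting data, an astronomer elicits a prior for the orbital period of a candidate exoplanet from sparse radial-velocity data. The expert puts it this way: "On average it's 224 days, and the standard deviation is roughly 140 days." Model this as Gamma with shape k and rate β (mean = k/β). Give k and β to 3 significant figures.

For Gamma(k, rate β): mean = k/β, variance = k/β², so CV = 1/√k.
CV = SD/mean = 140/224 = 0.625, hence k = 1/CV² = 2.56.
Then β = k/mean = 2.56/224 = 0.0114.

k ≈ 2.56, β ≈ 0.0114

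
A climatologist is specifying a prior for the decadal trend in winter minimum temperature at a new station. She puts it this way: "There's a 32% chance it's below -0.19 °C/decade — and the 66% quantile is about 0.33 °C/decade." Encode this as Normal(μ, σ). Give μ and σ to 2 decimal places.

For Normal(μ,σ), the p-quantile is μ + z_p·σ. Here z_{0.32} = -0.4677, z_{0.66} = 0.4125.
So -0.19 = μ − 0.4677σ and 0.33 = μ + 0.4125σ.
Subtracting: σ = (0.33 − -0.19)/(0.4125 − (-0.4677)) = 0.59.
Then μ = -0.19 − (-0.4677)·0.59 = 0.09.

μ = 0.09, σ = 0.59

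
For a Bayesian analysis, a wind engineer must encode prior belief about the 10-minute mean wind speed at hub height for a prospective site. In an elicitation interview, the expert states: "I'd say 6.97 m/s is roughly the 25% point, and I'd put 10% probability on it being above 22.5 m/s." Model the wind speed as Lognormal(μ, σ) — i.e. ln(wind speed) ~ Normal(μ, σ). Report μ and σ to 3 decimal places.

μ ≈ 2.346, σ ≈ 0.599

If T ~ Lognormal(μ,σ) then ln T ~ Normal(μ,σ), so the p-quantile of ln T is μ + z_p·σ.
ln(6.97) = 1.942 and ln(22.5) = 3.114; z_{0.25} = -0.6745, z_{0.9} = 1.282.
σ = (3.114 − 1.942)/(1.282 − (-0.6745)) = 0.599.
μ = 1.942 − (-0.6745)·0.599 = 2.346.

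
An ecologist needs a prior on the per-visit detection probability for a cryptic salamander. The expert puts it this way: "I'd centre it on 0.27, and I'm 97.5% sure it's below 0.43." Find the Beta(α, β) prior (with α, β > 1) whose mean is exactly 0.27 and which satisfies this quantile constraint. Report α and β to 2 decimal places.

With mean 0.27 fixed, write α = 0.27s, β = 0.73s where s = α+β.
Need P(θ < 0.43) = 0.975 under Beta(0.27s, 0.73s). Normal approximation: (q−m)/√(m(1−m)/s) ≈ z_{0.975} = 1.96, so s ≈ 0.27·0.73·(1.96)²/(0.43−0.27)² = 29.6.
At s = 29.6: P(θ<0.43) ≈ 0.968. Adjusting to match 0.975 gives s ≈ 33.40.
So α = 0.27·33.40 ≈ 9.02, β = 0.73·33.40 ≈ 24.38.

α ≈ 9.02, β ≈ 24.38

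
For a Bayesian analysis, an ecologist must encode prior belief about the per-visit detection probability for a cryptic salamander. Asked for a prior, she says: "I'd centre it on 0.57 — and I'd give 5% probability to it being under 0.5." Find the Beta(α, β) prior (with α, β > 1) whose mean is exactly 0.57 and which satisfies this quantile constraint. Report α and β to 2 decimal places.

α ≈ 77.94, β ≈ 58.80

With mean 0.57 fixed, write α = 0.57s, β = 0.43s where s = α+β.
Need P(θ < 0.5) = 0.05 under Beta(0.57s, 0.43s). Normal approximation: (q−m)/√(m(1−m)/s) ≈ z_{0.05} = -1.64, so s ≈ 0.57·0.43·(-1.64)²/(0.5−0.57)² = 135.3.
At s = 135.3: P(θ<0.5) ≈ 0.051. Adjusting to match 0.05 gives s ≈ 136.74.
So α = 0.57·136.74 ≈ 77.94, β = 0.43·136.74 ≈ 58.80.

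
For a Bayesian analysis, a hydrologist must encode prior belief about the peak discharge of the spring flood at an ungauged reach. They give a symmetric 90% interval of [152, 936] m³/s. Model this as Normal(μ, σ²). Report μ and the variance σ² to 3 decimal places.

μ = 544.000, σ² = 56795.983

A symmetric 90% interval runs μ ± z·σ with z = 1.645.
Half-width = 392, so σ = 392/1.645 = 238.3191 and σ² = 56795.983.
μ is the interval midpoint, 544.000.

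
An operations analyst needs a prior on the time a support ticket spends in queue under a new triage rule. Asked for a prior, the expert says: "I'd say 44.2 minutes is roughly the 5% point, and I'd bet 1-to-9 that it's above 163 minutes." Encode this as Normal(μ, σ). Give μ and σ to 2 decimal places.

μ = 110.97, σ = 40.60

The p-quantile of Normal(μ,σ) is μ + z_p·σ, with z_{0.05} = -1.645 and z_{0.9} = 1.282.
Eliminate σ: μ = (z₂·x₁ − z₁·x₂)/(z₂ − z₁) = (1.282·44.2 − (-1.645)·163)/2.926 = 110.97.
Then σ = (x₂ − x₁)/(z₂ − z₁) = (163 − 44.2)/2.926 = 40.60.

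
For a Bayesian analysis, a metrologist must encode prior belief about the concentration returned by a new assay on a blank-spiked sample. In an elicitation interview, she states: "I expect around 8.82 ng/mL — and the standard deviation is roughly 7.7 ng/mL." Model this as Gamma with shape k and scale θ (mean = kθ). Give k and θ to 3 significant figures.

k ≈ 1.31, θ ≈ 6.72

For Gamma(k, scale θ): mean = kθ, variance = kθ², so CV = 1/√k.
CV = SD/mean = 7.7/8.82 = 0.873, hence k = 1/CV² = 1.31.
Then θ = mean/k = 8.82/1.31 = 6.72.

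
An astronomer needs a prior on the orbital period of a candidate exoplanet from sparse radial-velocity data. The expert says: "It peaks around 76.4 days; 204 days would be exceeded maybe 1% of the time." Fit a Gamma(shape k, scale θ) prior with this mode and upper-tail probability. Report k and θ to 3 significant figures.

k ≈ 5.8, θ ≈ 15.9

Gamma(k,θ) with k>1 has mode (k−1)θ, so θ = 76.4/(k−1).
Need P(X < 204) = 0.99 with θ tied to k this way. Start at k = 2, θ = 76.4: P(X<204) ≈ 0.746.
Too low — raise k to concentrate. Iterating converges to k ≈ 5.8.
Then θ = 76.4/(5.8−1) ≈ 15.9.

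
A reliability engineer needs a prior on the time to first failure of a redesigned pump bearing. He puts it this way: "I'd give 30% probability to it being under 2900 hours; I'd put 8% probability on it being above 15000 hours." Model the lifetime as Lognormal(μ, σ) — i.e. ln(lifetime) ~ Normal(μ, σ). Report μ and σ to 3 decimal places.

If T ~ Lognormal(μ,σ) then ln T ~ Normal(μ,σ), so the p-quantile of ln T is μ + z_p·σ.
ln(2900) = 7.972 and ln(15000) = 9.616; z_{0.3} = -0.5244, z_{0.92} = 1.405.
σ = (9.616 − 7.972)/(1.405 − (-0.5244)) = 0.852.
μ = 7.972 − (-0.5244)·0.852 = 8.419.

μ ≈ 8.419, σ ≈ 0.852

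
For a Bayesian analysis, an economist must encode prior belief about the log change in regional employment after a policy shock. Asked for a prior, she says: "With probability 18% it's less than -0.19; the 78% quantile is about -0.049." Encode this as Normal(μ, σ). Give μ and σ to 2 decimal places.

μ = -0.11, σ = 0.08

For Normal(μ,σ), the p-quantile is μ + z_p·σ. Here z_{0.18} = -0.9154, z_{0.78} = 0.7722.
So -0.19 = μ − 0.9154σ and -0.049 = μ + 0.7722σ.
Subtracting: σ = (-0.049 − -0.19)/(0.7722 − (-0.9154)) = 0.08.
Then μ = -0.19 − (-0.9154)·0.08 = -0.11.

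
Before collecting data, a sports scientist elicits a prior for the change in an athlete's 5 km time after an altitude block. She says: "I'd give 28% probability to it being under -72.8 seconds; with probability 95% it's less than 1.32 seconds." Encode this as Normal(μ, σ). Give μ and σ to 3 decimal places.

The p-quantile of Normal(μ,σ) is μ + z_p·σ, with z_{0.28} = -0.5828 and z_{0.95} = 1.645.
Eliminate σ: μ = (z₂·x₁ − z₁·x₂)/(z₂ − z₁) = (1.645·-72.8 − (-0.5828)·1.32)/2.228 = -53.408.
Then σ = (x₂ − x₁)/(z₂ − z₁) = (1.32 − -72.8)/2.228 = 33.272.

μ = -53.408, σ = 33.272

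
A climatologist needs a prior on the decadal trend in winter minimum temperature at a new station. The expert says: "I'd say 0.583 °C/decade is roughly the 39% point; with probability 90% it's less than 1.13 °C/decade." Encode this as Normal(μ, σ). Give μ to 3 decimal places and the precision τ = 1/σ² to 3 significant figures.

The p-quantile of Normal(μ,σ) is μ + z_p·σ, with z_{0.39} = -0.2793 and z_{0.9} = 1.282.
Eliminate σ: μ = (z₂·x₁ − z₁·x₂)/(z₂ − z₁) = (1.282·0.583 − (-0.2793)·1.13)/1.561 = 0.681.
Then σ = (x₂ − x₁)/(z₂ − z₁) = (1.13 − 0.583)/1.561 = 0.350.
Precision τ = 1/σ² = 1/0.3504² = 8.14.

μ = 0.681, τ = 8.14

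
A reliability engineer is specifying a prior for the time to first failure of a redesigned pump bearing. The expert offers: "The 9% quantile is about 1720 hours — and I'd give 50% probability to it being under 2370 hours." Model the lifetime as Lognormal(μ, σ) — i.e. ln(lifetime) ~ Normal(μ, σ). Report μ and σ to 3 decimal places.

If T ~ Lognormal(μ,σ) then ln T ~ Normal(μ,σ), so the p-quantile of ln T is μ + z_p·σ.
ln(1720) = 7.45 and ln(2370) = 7.771; z_{0.09} = -1.341, z_{0.5} = 0.
σ = (7.771 − 7.45)/(0 − (-1.341)) = 0.239.
μ = 7.45 − (-1.341)·0.239 = 7.771.

μ ≈ 7.771, σ ≈ 0.239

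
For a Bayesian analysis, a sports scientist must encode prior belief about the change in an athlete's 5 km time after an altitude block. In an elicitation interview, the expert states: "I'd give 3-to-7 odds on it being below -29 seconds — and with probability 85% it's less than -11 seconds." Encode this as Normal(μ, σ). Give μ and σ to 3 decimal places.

The p-quantile of Normal(μ,σ) is μ + z_p·σ, with z_{0.3} = -0.5244 and z_{0.85} = 1.036.
Eliminate σ: μ = (z₂·x₁ − z₁·x₂)/(z₂ − z₁) = (1.036·-29 − (-0.5244)·-11)/1.561 = -22.952.
Then σ = (x₂ − x₁)/(z₂ − z₁) = (-11 − -29)/1.561 = 11.532.

μ = -22.952, σ = 11.532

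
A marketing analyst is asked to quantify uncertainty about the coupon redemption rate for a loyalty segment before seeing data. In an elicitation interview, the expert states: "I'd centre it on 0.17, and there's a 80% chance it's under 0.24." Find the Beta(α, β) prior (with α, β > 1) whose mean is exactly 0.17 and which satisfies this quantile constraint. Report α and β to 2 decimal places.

With mean 0.17 fixed, write α = 0.17s, β = 0.83s where s = α+β.
Need P(θ < 0.24) = 0.8 under Beta(0.17s, 0.83s). Normal approximation: (q−m)/√(m(1−m)/s) ≈ z_{0.8} = 0.842, so s ≈ 0.17·0.83·(0.842)²/(0.24−0.17)² = 20.4.
At s = 20.4: P(θ<0.24) ≈ 0.813. Adjusting to match 0.8 gives s ≈ 17.57.
So α = 0.17·17.57 ≈ 2.99, β = 0.83·17.57 ≈ 14.58.

α ≈ 2.99, β ≈ 14.58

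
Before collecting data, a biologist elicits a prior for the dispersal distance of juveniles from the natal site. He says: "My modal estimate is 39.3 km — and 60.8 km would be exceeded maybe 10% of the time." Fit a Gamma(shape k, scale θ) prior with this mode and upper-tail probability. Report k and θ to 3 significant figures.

k ≈ 10.8, θ ≈ 4

Gamma(k,θ) with k>1 has mode (k−1)θ, so θ = 39.3/(k−1).
Need P(X < 60.8) = 0.9 with θ tied to k this way. Start at k = 2, θ = 39.3: P(X<60.8) ≈ 0.458.
Too low — raise k to concentrate. Iterating converges to k ≈ 10.8.
Then θ = 39.3/(10.8−1) ≈ 4.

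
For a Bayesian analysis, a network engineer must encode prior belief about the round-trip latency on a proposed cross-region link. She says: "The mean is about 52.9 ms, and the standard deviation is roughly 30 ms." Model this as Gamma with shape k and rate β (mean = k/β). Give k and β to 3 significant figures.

For Gamma(k, rate β): mean = k/β, variance = k/β², so CV = 1/√k.
CV = SD/mean = 30/52.9 = 0.5671, hence k = 1/CV² = 3.11.
Then β = k/mean = 3.11/52.9 = 0.0588.

k ≈ 3.11, β ≈ 0.0588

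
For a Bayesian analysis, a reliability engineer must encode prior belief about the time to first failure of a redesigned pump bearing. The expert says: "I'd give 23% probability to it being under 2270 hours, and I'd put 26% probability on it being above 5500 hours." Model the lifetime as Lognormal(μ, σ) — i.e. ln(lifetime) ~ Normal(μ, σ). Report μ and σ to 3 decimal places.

If T ~ Lognormal(μ,σ) then ln T ~ Normal(μ,σ), so the p-quantile of ln T is μ + z_p·σ.
ln(2270) = 7.728 and ln(5500) = 8.613; z_{0.23} = -0.7388, z_{0.74} = 0.6433.
σ = (8.613 − 7.728)/(0.6433 − (-0.7388)) = 0.640.
μ = 7.728 − (-0.7388)·0.640 = 8.201.

μ ≈ 8.201, σ ≈ 0.640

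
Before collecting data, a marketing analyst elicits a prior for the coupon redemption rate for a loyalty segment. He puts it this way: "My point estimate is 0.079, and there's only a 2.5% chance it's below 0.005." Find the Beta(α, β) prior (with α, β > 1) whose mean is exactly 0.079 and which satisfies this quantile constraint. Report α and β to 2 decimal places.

With mean 0.079 fixed, write α = 0.079s, β = 0.921s where s = α+β.
Need P(θ < 0.005) = 0.025 under Beta(0.079s, 0.921s). Normal approximation: (q−m)/√(m(1−m)/s) ≈ z_{0.025} = -1.96, so s ≈ 0.079·0.921·(-1.96)²/(0.005−0.079)² = 51.0.
At s = 51.0: P(θ<0.005) ≈ 0.000. Adjusting to match 0.025 gives s ≈ 17.35.
So α = 0.079·17.35 ≈ 1.37, β = 0.921·17.35 ≈ 15.98.

α ≈ 1.37, β ≈ 15.98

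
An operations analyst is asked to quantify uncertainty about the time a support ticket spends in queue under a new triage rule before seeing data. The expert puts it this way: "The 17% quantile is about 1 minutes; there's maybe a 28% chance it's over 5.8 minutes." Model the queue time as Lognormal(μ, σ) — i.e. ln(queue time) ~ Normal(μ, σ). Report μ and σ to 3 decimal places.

If T ~ Lognormal(μ,σ) then ln T ~ Normal(μ,σ), so the p-quantile of ln T is μ + z_p·σ.
ln(1) = 0 and ln(5.8) = 1.758; z_{0.17} = -0.9542, z_{0.72} = 0.5828.
σ = (1.758 − 0)/(0.5828 − (-0.9542)) = 1.144.
μ = 0 − (-0.9542)·1.144 = 1.091.

μ ≈ 1.091, σ ≈ 1.144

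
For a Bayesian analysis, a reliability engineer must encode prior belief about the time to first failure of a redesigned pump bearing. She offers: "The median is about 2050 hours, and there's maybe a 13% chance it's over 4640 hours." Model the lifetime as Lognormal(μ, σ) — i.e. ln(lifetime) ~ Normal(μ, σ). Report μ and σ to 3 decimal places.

If T ~ Lognormal(μ,σ) then ln T ~ Normal(μ,σ), so the p-quantile of ln T is μ + z_p·σ.
ln(2050) = 7.626 and ln(4640) = 8.442; z_{0.5} = 0, z_{0.87} = 1.126.
σ = (8.442 − 7.626)/(1.126 − (0)) = 0.725.
μ = 7.626 − (0)·0.725 = 7.626.

μ ≈ 7.626, σ ≈ 0.725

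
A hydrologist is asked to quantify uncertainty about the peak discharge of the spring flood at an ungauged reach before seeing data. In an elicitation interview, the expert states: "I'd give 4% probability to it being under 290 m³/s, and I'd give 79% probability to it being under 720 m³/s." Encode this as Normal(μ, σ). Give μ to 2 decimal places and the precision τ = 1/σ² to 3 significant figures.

The p-quantile of Normal(μ,σ) is μ + z_p·σ, with z_{0.04} = -1.751 and z_{0.79} = 0.8064.
Eliminate σ: μ = (z₂·x₁ − z₁·x₂)/(z₂ − z₁) = (0.8064·290 − (-1.751)·720)/2.557 = 584.39.
Then σ = (x₂ − x₁)/(z₂ − z₁) = (720 − 290)/2.557 = 168.16.
Precision τ = 1/σ² = 1/168.2² = 3.54e-05.

μ = 584.39, τ = 3.54e-05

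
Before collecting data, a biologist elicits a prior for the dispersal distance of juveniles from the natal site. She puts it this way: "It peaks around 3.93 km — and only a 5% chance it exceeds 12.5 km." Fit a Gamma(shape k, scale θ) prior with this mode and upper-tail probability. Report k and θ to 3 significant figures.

k ≈ 2.96, θ ≈ 2

Gamma(k,θ) with k>1 has mode (k−1)θ, so θ = 3.93/(k−1).
Need P(X < 12.5) = 0.95 with θ tied to k this way. Start at k = 2, θ = 3.93: P(X<12.5) ≈ 0.826.
Too low — raise k to concentrate. Iterating converges to k ≈ 2.96.
Then θ = 3.93/(2.96−1) ≈ 2.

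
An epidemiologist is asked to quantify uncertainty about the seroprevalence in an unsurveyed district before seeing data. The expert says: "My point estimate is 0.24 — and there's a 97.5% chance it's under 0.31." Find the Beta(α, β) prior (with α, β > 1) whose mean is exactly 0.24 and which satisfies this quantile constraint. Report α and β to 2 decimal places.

With mean 0.24 fixed, write α = 0.24s, β = 0.76s where s = α+β.
Need P(θ < 0.31) = 0.975 under Beta(0.24s, 0.76s). Normal approximation: (q−m)/√(m(1−m)/s) ≈ z_{0.975} = 1.96, so s ≈ 0.24·0.76·(1.96)²/(0.31−0.24)² = 143.0.
At s = 143.0: P(θ<0.31) ≈ 0.970. Adjusting to match 0.975 gives s ≈ 155.20.
So α = 0.24·155.20 ≈ 37.25, β = 0.76·155.20 ≈ 117.96.

α ≈ 37.25, β ≈ 117.96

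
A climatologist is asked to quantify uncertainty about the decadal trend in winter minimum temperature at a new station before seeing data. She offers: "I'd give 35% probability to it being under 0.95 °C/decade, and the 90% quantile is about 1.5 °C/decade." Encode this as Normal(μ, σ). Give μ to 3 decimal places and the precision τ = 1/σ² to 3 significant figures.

μ = 1.077, τ = 9.18

The p-quantile of Normal(μ,σ) is μ + z_p·σ, with z_{0.35} = -0.3853 and z_{0.9} = 1.282.
Eliminate σ: μ = (z₂·x₁ − z₁·x₂)/(z₂ − z₁) = (1.282·0.95 − (-0.3853)·1.5)/1.667 = 1.077.
Then σ = (x₂ − x₁)/(z₂ − z₁) = (1.5 − 0.95)/1.667 = 0.330.
Precision τ = 1/σ² = 1/0.33² = 9.18.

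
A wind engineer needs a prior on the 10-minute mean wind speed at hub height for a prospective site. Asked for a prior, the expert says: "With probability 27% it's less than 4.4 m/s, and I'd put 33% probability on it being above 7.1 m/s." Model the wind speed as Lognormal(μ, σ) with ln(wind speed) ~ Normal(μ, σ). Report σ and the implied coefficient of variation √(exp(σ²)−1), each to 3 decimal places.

σ ≈ 0.455, CV ≈ 0.479

If T ~ Lognormal(μ,σ) then ln T ~ Normal(μ,σ), so the p-quantile of ln T is μ + z_p·σ.
ln(4.4) = 1.482 and ln(7.1) = 1.96; z_{0.27} = -0.6128, z_{0.67} = 0.4399.
σ = (1.96 − 1.482)/(0.4399 − (-0.6128)) = 0.455.
μ = 1.482 − (-0.6128)·0.455 = 1.760.
CV = √(exp(σ²)−1) = √(exp(0.2066)−1) = 0.479.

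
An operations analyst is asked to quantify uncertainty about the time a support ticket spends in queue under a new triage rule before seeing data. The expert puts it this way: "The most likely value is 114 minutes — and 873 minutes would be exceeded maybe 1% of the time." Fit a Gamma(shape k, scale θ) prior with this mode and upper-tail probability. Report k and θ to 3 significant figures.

Gamma(k,θ) with k>1 has mode (k−1)θ, so θ = 114/(k−1).
Need P(X < 873) = 0.99 with θ tied to k this way. Start at k = 2, θ = 114: P(X<873) ≈ 0.996.
Too high — lower k to spread out. Iterating converges to k ≈ 1.82.
Then θ = 114/(1.82−1) ≈ 138.

k ≈ 1.82, θ ≈ 138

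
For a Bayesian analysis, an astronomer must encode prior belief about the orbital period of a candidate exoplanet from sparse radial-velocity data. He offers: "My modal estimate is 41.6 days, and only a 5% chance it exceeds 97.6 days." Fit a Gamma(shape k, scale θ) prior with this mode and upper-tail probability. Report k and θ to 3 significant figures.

k ≈ 4.76, θ ≈ 11.1

Gamma(k,θ) with k>1 has mode (k−1)θ, so θ = 41.6/(k−1).
Need P(X < 97.6) = 0.95 with θ tied to k this way. Start at k = 2, θ = 41.6: P(X<97.6) ≈ 0.680.
Too low — raise k to concentrate. Iterating converges to k ≈ 4.76.
Then θ = 41.6/(4.76−1) ≈ 11.1.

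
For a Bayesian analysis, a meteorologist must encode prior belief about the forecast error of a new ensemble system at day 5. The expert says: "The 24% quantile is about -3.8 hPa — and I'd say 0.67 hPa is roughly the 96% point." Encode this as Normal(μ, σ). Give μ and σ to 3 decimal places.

The p-quantile of Normal(μ,σ) is μ + z_p·σ, with z_{0.24} = -0.7063 and z_{0.96} = 1.751.
Eliminate σ: μ = (z₂·x₁ − z₁·x₂)/(z₂ − z₁) = (1.751·-3.8 − (-0.7063)·0.67)/2.457 = -2.515.
Then σ = (x₂ − x₁)/(z₂ − z₁) = (0.67 − -3.8)/2.457 = 1.819.

μ = -2.515, σ = 1.819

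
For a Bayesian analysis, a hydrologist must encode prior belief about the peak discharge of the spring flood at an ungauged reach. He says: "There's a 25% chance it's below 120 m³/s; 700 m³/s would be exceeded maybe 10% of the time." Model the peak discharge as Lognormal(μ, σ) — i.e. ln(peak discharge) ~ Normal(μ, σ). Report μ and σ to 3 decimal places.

If T ~ Lognormal(μ,σ) then ln T ~ Normal(μ,σ), so the p-quantile of ln T is μ + z_p·σ.
ln(120) = 4.787 and ln(700) = 6.551; z_{0.25} = -0.6745, z_{0.9} = 1.282.
σ = (6.551 − 4.787)/(1.282 − (-0.6745)) = 0.902.
μ = 4.787 − (-0.6745)·0.902 = 5.396.

μ ≈ 5.396, σ ≈ 0.902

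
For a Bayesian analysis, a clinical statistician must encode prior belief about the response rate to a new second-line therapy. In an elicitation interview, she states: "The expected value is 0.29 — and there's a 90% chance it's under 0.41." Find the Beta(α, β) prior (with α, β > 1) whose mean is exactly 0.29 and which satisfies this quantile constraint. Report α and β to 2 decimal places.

With mean 0.29 fixed, write α = 0.29s, β = 0.71s where s = α+β.
Need P(θ < 0.41) = 0.9 under Beta(0.29s, 0.71s). Normal approximation: (q−m)/√(m(1−m)/s) ≈ z_{0.9} = 1.28, so s ≈ 0.29·0.71·(1.28)²/(0.41−0.29)² = 23.5.
At s = 23.5: P(θ<0.41) ≈ 0.896. Adjusting to match 0.9 gives s ≈ 24.48.
So α = 0.29·24.48 ≈ 7.10, β = 0.71·24.48 ≈ 17.38.

α ≈ 7.10, β ≈ 17.38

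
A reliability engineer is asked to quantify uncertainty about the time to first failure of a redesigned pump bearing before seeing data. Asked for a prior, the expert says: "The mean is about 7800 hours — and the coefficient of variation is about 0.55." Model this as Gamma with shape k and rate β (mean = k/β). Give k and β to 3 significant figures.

k ≈ 3.31, β ≈ 0.000424

For Gamma(k, rate β): mean = k/β, variance = k/β², so CV = 1/√k.
CV = 0.55, hence k = 1/CV² = 3.31.
Then β = k/mean = 3.31/7800 = 0.000424.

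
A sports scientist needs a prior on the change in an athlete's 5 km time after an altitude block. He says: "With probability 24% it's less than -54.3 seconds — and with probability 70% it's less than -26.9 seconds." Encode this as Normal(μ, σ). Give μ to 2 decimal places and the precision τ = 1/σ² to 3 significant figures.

μ = -38.58, τ = 0.00202

For Normal(μ,σ), the p-quantile is μ + z_p·σ. Here z_{0.24} = -0.7063, z_{0.7} = 0.5244.
So -54.3 = μ − 0.7063σ and -26.9 = μ + 0.5244σ.
Subtracting: σ = (-26.9 − -54.3)/(0.5244 − (-0.7063)) = 22.26.
Then μ = -54.3 − (-0.7063)·22.26 = -38.58.
Precision τ = 1/σ² = 1/22.26² = 0.00202.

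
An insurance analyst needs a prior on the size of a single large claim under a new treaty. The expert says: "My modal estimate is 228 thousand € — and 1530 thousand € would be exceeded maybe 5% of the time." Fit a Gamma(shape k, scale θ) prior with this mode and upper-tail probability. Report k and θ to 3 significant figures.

Gamma(k,θ) with k>1 has mode (k−1)θ, so θ = 228/(k−1).
Need P(X < 1530) = 0.95 with θ tied to k this way. Start at k = 2, θ = 228: P(X<1530) ≈ 0.991.
Too high — lower k to spread out. Iterating converges to k ≈ 1.61.
Then θ = 228/(1.61−1) ≈ 373.

k ≈ 1.61, θ ≈ 373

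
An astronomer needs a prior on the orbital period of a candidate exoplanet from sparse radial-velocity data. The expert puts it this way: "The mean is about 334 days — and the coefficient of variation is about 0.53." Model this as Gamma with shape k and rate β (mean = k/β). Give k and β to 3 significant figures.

For Gamma(k, rate β): mean = k/β, variance = k/β², so CV = 1/√k.
CV = 0.53, hence k = 1/CV² = 3.56.
Then β = k/mean = 3.56/334 = 0.0107.

k ≈ 3.56, β ≈ 0.0107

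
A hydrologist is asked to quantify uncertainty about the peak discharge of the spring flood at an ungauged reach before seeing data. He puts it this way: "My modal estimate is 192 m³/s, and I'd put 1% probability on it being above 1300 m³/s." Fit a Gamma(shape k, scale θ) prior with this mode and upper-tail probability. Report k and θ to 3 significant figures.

k ≈ 1.97, θ ≈ 197

Gamma(k,θ) with k>1 has mode (k−1)θ, so θ = 192/(k−1).
Need P(X < 1300) = 0.99 with θ tied to k this way. Start at k = 2, θ = 192: P(X<1300) ≈ 0.991.
Too high — lower k to spread out. Iterating converges to k ≈ 1.97.
Then θ = 192/(1.97−1) ≈ 197.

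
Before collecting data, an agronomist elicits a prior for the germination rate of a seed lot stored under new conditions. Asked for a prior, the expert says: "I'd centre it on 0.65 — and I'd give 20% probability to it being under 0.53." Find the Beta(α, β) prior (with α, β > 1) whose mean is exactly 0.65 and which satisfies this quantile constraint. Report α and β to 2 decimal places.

With mean 0.65 fixed, write α = 0.65s, β = 0.35s where s = α+β.
Need P(θ < 0.53) = 0.2 under Beta(0.65s, 0.35s). Normal approximation: (q−m)/√(m(1−m)/s) ≈ z_{0.2} = -0.842, so s ≈ 0.65·0.35·(-0.842)²/(0.53−0.65)² = 11.2.
At s = 11.2: P(θ<0.53) ≈ 0.196. Adjusting to match 0.2 gives s ≈ 10.75.
So α = 0.65·10.75 ≈ 6.98, β = 0.35·10.75 ≈ 3.76.

α ≈ 6.98, β ≈ 3.76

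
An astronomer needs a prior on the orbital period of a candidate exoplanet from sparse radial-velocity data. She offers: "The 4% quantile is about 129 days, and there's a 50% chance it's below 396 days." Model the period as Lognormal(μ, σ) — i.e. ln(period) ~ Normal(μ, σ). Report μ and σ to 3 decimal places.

If T ~ Lognormal(μ,σ) then ln T ~ Normal(μ,σ), so the p-quantile of ln T is μ + z_p·σ.
ln(129) = 4.86 and ln(396) = 5.981; z_{0.04} = -1.751, z_{0.5} = 0.
σ = (5.981 − 4.86)/(0 − (-1.751)) = 0.641.
μ = 4.86 − (-1.751)·0.641 = 5.981.

μ ≈ 5.981, σ ≈ 0.641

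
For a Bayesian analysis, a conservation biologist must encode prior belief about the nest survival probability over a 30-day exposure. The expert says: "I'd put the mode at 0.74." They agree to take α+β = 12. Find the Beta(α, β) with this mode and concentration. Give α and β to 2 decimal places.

α = 8.40, β = 3.60

For α,β > 1 the Beta mode is (α−1)/(α+β−2). With α+β = 12, the mode is (α−1)/10.
Set (α−1)/10 = 0.74 → α = 1 + 0.74·10 = 8.40.
β = 12 − α = 3.60.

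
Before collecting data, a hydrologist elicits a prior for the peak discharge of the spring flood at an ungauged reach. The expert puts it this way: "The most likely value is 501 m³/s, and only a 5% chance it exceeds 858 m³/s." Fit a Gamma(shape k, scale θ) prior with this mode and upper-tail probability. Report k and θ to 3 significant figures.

Gamma(k,θ) with k>1 has mode (k−1)θ, so θ = 501/(k−1).
Need P(X < 858) = 0.95 with θ tied to k this way. Start at k = 2, θ = 501: P(X<858) ≈ 0.511.
Too low — raise k to concentrate. Iterating converges to k ≈ 10.6.
Then θ = 501/(10.6−1) ≈ 51.9.

k ≈ 10.6, θ ≈ 51.9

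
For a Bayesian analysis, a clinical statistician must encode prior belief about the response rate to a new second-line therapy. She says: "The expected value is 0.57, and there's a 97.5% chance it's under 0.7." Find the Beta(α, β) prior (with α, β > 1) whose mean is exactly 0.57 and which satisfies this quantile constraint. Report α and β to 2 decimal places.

With mean 0.57 fixed, write α = 0.57s, β = 0.43s where s = α+β.
Need P(θ < 0.7) = 0.975 under Beta(0.57s, 0.43s). Normal approximation: (q−m)/√(m(1−m)/s) ≈ z_{0.975} = 1.96, so s ≈ 0.57·0.43·(1.96)²/(0.7−0.57)² = 55.7.
At s = 55.7: P(θ<0.7) ≈ 0.979. Adjusting to match 0.975 gives s ≈ 52.13.
So α = 0.57·52.13 ≈ 29.71, β = 0.43·52.13 ≈ 22.42.

α ≈ 29.71, β ≈ 22.42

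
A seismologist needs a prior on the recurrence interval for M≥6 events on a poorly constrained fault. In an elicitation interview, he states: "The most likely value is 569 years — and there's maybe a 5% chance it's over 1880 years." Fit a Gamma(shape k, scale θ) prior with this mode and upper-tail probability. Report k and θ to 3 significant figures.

Gamma(k,θ) with k>1 has mode (k−1)θ, so θ = 569/(k−1).
Need P(X < 1880) = 0.95 with θ tied to k this way. Start at k = 2, θ = 569: P(X<1880) ≈ 0.842.
Too low — raise k to concentrate. Iterating converges to k ≈ 2.83.
Then θ = 569/(2.83−1) ≈ 312.

k ≈ 2.83, θ ≈ 312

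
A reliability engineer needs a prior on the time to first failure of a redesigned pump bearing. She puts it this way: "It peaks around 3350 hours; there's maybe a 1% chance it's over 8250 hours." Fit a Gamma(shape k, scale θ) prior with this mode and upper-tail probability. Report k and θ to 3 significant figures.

k ≈ 6.8, θ ≈ 578

Gamma(k,θ) with k>1 has mode (k−1)θ, so θ = 3350/(k−1).
Need P(X < 8250) = 0.99 with θ tied to k this way. Start at k = 2, θ = 3350: P(X<8250) ≈ 0.705.
Too low — raise k to concentrate. Iterating converges to k ≈ 6.8.
Then θ = 3350/(6.8−1) ≈ 578.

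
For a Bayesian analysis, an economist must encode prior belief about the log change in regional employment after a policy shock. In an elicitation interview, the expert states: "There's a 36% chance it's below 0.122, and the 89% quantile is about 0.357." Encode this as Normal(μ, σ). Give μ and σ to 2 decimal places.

For Normal(μ,σ), the p-quantile is μ + z_p·σ. Here z_{0.36} = -0.3585, z_{0.89} = 1.227.
So 0.122 = μ − 0.3585σ and 0.357 = μ + 1.227σ.
Subtracting: σ = (0.357 − 0.122)/(1.227 − (-0.3585)) = 0.15.
Then μ = 0.122 − (-0.3585)·0.15 = 0.18.

μ = 0.18, σ = 0.15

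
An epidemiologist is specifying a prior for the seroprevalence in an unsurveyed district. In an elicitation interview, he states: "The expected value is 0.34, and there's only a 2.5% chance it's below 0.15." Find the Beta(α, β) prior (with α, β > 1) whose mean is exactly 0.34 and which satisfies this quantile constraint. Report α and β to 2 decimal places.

With mean 0.34 fixed, write α = 0.34s, β = 0.66s where s = α+β.
Need P(θ < 0.15) = 0.025 under Beta(0.34s, 0.66s). Normal approximation: (q−m)/√(m(1−m)/s) ≈ z_{0.025} = -1.96, so s ≈ 0.34·0.66·(-1.96)²/(0.15−0.34)² = 23.9.
At s = 23.9: P(θ<0.15) ≈ 0.013. Adjusting to match 0.025 gives s ≈ 18.70.
So α = 0.34·18.70 ≈ 6.36, β = 0.66·18.70 ≈ 12.34.

α ≈ 6.36, β ≈ 12.34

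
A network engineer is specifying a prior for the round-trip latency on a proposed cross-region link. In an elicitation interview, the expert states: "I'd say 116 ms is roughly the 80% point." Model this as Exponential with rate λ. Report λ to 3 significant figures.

P(T < 116.0) = 1 − e^(−λ·116.0) = 0.8, so λ = −ln(1−0.8)/116.0 = −ln(0.2)/116.0 = 0.0139.

λ ≈ 0.0139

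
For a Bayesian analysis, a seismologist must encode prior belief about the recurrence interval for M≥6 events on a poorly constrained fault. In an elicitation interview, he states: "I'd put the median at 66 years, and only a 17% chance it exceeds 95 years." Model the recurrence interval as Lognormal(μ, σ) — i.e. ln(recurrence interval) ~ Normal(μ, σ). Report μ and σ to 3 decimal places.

μ ≈ 4.190, σ ≈ 0.382

If T ~ Lognormal(μ,σ) then ln T ~ Normal(μ,σ), so the p-quantile of ln T is μ + z_p·σ.
ln(66) = 4.19 and ln(95) = 4.554; z_{0.5} = 0, z_{0.83} = 0.9542.
σ = (4.554 − 4.19)/(0.9542 − (0)) = 0.382.
μ = 4.19 − (0)·0.382 = 4.190.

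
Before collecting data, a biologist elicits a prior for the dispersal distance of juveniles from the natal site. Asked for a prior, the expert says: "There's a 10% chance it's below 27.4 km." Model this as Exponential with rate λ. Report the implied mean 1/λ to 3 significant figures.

P(T < 27.4) = 1 − e^(−λ·27.4) = 0.1, so λ = −ln(1−0.1)/27.4 = −ln(0.9)/27.4 = 0.00385.
Mean = 1/λ = 260 km.

mean ≈ 260 km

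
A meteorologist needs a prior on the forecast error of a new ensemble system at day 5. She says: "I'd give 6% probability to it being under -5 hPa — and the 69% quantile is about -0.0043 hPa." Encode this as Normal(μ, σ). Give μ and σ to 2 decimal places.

The p-quantile of Normal(μ,σ) is μ + z_p·σ, with z_{0.06} = -1.555 and z_{0.69} = 0.4959.
Eliminate σ: μ = (z₂·x₁ − z₁·x₂)/(z₂ − z₁) = (0.4959·-5 − (-1.555)·-0.0043)/2.051 = -1.21.
Then σ = (x₂ − x₁)/(z₂ − z₁) = (-0.0043 − -5)/2.051 = 2.44.

μ = -1.21, σ = 2.44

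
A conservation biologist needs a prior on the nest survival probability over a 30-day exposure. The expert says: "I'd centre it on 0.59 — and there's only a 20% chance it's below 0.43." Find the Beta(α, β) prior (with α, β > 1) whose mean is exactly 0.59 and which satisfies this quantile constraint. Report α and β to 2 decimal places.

α ≈ 3.89, β ≈ 2.70

With mean 0.59 fixed, write α = 0.59s, β = 0.41s where s = α+β.
Need P(θ < 0.43) = 0.2 under Beta(0.59s, 0.41s). Normal approximation: (q−m)/√(m(1−m)/s) ≈ z_{0.2} = -0.842, so s ≈ 0.59·0.41·(-0.842)²/(0.43−0.59)² = 6.7.
At s = 6.7: P(θ<0.43) ≈ 0.198. Adjusting to match 0.2 gives s ≈ 6.59.
So α = 0.59·6.59 ≈ 3.89, β = 0.41·6.59 ≈ 2.70.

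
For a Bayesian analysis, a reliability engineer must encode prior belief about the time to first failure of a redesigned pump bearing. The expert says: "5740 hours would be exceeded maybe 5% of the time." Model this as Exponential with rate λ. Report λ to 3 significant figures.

P(T > 5740.0) = e^(−λ·5740.0) = 0.05, so λ = −ln(0.05)/5740.0 = 0.000522.

λ ≈ 0.000522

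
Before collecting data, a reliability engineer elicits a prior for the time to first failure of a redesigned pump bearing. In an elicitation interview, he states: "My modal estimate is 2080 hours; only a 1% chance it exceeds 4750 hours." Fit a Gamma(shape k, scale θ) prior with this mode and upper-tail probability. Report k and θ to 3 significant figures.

Gamma(k,θ) with k>1 has mode (k−1)θ, so θ = 2080/(k−1).
Need P(X < 4750) = 0.99 with θ tied to k this way. Start at k = 2, θ = 2080: P(X<4750) ≈ 0.665.
Too low — raise k to concentrate. Iterating converges to k ≈ 8.02.
Then θ = 2080/(8.02−1) ≈ 296.

k ≈ 8.02, θ ≈ 296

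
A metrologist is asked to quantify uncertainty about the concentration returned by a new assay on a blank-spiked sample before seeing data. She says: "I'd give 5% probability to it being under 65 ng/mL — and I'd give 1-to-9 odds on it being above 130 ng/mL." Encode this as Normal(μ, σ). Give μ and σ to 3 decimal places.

For Normal(μ,σ), the p-quantile is μ + z_p·σ. Here z_{0.05} = -1.645, z_{0.9} = 1.282.
So 65 = μ − 1.645σ and 130 = μ + 1.282σ.
Subtracting: σ = (130 − 65)/(1.282 − (-1.645)) = 22.212.
Then μ = 65 − (-1.645)·22.212 = 101.535.

μ = 101.535, σ = 22.212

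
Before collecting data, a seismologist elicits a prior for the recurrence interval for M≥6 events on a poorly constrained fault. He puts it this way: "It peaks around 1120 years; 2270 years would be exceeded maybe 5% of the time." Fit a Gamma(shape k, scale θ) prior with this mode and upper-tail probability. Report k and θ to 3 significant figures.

k ≈ 6.55, θ ≈ 202

Gamma(k,θ) with k>1 has mode (k−1)θ, so θ = 1120/(k−1).
Need P(X < 2270) = 0.95 with θ tied to k this way. Start at k = 2, θ = 1120: P(X<2270) ≈ 0.601.
Too low — raise k to concentrate. Iterating converges to k ≈ 6.55.
Then θ = 1120/(6.55−1) ≈ 202.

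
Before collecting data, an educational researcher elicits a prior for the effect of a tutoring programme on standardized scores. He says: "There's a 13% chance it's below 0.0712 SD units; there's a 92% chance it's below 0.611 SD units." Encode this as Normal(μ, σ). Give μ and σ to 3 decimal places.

The p-quantile of Normal(μ,σ) is μ + z_p·σ, with z_{0.13} = -1.126 and z_{0.92} = 1.405.
Eliminate σ: μ = (z₂·x₁ − z₁·x₂)/(z₂ − z₁) = (1.405·0.0712 − (-1.126)·0.611)/2.531 = 0.311.
Then σ = (x₂ − x₁)/(z₂ − z₁) = (0.611 − 0.0712)/2.531 = 0.213.

μ = 0.311, σ = 0.213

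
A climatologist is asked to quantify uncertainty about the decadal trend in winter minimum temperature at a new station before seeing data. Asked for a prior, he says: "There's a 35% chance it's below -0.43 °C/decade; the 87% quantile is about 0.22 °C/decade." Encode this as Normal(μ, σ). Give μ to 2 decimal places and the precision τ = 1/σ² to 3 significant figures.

μ = -0.26, τ = 5.41

The p-quantile of Normal(μ,σ) is μ + z_p·σ, with z_{0.35} = -0.3853 and z_{0.87} = 1.126.
Eliminate σ: μ = (z₂·x₁ − z₁·x₂)/(z₂ − z₁) = (1.126·-0.43 − (-0.3853)·0.22)/1.512 = -0.26.
Then σ = (x₂ − x₁)/(z₂ − z₁) = (0.22 − -0.43)/1.512 = 0.43.
Precision τ = 1/σ² = 1/0.43² = 5.41.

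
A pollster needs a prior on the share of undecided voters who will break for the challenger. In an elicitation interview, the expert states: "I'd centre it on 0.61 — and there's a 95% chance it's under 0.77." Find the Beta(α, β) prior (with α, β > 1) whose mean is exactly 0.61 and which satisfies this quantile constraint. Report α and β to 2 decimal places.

With mean 0.61 fixed, write α = 0.61s, β = 0.39s where s = α+β.
Need P(θ < 0.77) = 0.95 under Beta(0.61s, 0.39s). Normal approximation: (q−m)/√(m(1−m)/s) ≈ z_{0.95} = 1.64, so s ≈ 0.61·0.39·(1.64)²/(0.77−0.61)² = 25.1.
At s = 25.1: P(θ<0.77) ≈ 0.959. Adjusting to match 0.95 gives s ≈ 22.51.
So α = 0.61·22.51 ≈ 13.73, β = 0.39·22.51 ≈ 8.78.

α ≈ 13.73, β ≈ 8.78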